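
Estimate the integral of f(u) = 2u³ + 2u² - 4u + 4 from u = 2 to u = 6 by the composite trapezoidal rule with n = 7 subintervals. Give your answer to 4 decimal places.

h = (6 − 2)/7 = 0.571429.
Nodes u₀,…,u₇ = 2, 2.571429, 3.142857, 3.714286, 4.285714, 4.857143, 5.428571, 6.
f(u) = 2u³ + 2u² - 4u + 4: f₀=20, f₁=40.944606, f₂=73.271137, f₃=119.218659, f₄=181.026239, f₅=260.932945, f₆=361.177843, f₇=484.
(h/2)·[f₀ + 2f₁ + 2f₂ + 2f₃ + 2f₄ + 2f₅ + 2f₆ + f₇] = 0.285714·(2577.142857) = 736.3265.

736.3265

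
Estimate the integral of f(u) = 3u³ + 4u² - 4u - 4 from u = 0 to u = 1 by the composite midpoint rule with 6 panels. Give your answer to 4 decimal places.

-3.9363

h = (1 − 0)/6 = 0.166667.
Midpoints m₁,…,m₆ = 0.083333, 0.25, 0.416667, 0.583333, 0.75, 0.916667.
f(m₁)=-4.303819, f(m₂)=-4.703125, f(m₃)=-4.755208, f(m₄)=-4.376736, f(m₅)=-3.484375, f(m₆)=-1.994792.
h·[f(m₁) + f(m₂) + f(m₃) + f(m₄) + f(m₅) + f(m₆)] = 0.166667·(-23.618056) = -3.9363.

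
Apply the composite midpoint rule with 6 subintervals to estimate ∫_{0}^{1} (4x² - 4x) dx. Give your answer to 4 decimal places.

-0.6759

h = (1 − 0)/6 = 0.166667.
Midpoints m₁,…,m₆ = 0.083333, 0.25, 0.416667, 0.583333, 0.75, 0.916667.
f(m₁)=-0.305556, f(m₂)=-0.75, f(m₃)=-0.972222, f(m₄)=-0.972222, f(m₅)=-0.75, f(m₆)=-0.305556.
h·[f(m₁) + f(m₂) + f(m₃) + f(m₄) + f(m₅) + f(m₆)] = 0.166667·(-4.055556) = -0.6759.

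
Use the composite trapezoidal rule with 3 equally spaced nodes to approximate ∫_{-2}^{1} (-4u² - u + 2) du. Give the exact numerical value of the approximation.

h = (1 − (-2))/2 = 1.5.
Nodes u₀,…,u₂ = -2, -0.5, 1.
f(u) = -4u² - u + 2: f₀=-12, f₁=1.5, f₂=-3.
(h/2)·[f₀ + 2f₁ + f₂] = 0.75·(-12) = -9.

-9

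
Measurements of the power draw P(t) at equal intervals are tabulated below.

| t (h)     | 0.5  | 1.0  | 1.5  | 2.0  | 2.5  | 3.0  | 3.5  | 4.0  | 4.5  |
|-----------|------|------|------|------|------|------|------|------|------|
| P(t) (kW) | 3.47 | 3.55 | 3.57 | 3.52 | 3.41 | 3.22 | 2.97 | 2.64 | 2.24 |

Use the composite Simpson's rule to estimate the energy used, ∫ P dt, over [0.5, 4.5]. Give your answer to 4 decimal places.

12.8883

h = 0.5, n = 8.
(h/3)·[y₀ + 4y₁ + 2y₂ + 4y₃ + 2y₄ + 4y₅ + 2y₆ + 4y₇ + y₈] = 0.166667·(77.33) = 12.8883.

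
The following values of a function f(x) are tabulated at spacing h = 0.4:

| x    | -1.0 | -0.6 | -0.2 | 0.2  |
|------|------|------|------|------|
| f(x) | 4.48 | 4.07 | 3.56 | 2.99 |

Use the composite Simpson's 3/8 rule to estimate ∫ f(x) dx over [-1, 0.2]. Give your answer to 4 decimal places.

4.5540

h = 0.4, n = 3.
(3h/8)·[y₀ + 3y₁ + 3y₂ + y₃] = 0.15·(30.36) = 4.5540.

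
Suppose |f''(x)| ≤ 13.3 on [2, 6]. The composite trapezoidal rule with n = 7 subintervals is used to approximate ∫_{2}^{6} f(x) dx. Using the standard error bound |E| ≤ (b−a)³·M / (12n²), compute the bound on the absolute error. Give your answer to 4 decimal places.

|E| ≤ (4)³·13.3 / (12·7²) = 851.2/588 = 1.4476.

1.4476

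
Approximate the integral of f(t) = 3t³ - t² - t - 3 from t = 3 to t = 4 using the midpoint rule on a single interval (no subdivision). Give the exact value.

109.875

M = (b−a)·f(3.5) = 1·(109.875) = 109.875.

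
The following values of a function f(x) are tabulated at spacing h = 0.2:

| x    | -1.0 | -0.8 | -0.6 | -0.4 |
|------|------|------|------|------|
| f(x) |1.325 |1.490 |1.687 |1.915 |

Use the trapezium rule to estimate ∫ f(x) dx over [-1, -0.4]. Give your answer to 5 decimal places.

h = 0.2, n = 3.
(h/2)·[y₀ + 2y₁ + 2y₂ + y₃] = 0.1·(9.594) = 0.95940.

0.95940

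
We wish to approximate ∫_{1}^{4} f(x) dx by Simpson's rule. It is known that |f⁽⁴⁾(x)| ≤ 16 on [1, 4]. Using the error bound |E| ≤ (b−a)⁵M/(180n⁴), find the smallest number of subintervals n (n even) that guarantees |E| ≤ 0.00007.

Need 3888/(180n⁴) ≤ 0.00007.
n⁴ ≥ 3888/(180·0.00007) = 308571 ⇒ n ≥ 23.5689, so the smallest even n is 24. (n must be even for Simpson's rule.)

24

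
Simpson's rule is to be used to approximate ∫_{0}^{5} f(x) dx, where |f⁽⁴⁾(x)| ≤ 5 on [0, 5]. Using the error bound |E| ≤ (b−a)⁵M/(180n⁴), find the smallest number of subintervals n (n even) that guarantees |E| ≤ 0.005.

Need 15625/(180n⁴) ≤ 0.005.
n⁴ ≥ 15625/(180·0.005) = 17361.1 ⇒ n ≥ 11.4787, so the smallest even n is 12. (n must be even for Simpson's rule.)

12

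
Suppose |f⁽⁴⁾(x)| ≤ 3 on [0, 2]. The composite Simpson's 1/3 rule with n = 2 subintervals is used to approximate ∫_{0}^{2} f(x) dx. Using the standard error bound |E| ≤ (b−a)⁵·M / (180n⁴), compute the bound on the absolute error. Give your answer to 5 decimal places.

0.03333

|E| ≤ (2)⁵·3 / (180·2⁴) = 96/2880 = 0.03333.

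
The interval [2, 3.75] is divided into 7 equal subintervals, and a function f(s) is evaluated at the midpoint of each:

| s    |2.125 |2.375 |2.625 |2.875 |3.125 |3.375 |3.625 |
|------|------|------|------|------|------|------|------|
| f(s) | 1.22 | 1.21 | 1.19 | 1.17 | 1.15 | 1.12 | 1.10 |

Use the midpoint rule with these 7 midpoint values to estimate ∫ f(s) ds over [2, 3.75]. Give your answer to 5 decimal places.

2.04000

h = 0.25, n = 7.
h·[y(m₁) + y(m₂) + y(m₃) + y(m₄) + y(m₅) + y(m₆) + y(m₇)] = 0.25·(8.16) = 2.04000.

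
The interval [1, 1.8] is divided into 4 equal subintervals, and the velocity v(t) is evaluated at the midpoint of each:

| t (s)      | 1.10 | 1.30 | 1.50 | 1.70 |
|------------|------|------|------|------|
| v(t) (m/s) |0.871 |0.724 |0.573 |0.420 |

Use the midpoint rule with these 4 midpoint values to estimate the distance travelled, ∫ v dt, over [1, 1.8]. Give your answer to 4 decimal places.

h = 0.2, n = 4.
h·[y(m₁) + y(m₂) + y(m₃) + y(m₄)] = 0.2·(2.588) = 0.5176.

0.5176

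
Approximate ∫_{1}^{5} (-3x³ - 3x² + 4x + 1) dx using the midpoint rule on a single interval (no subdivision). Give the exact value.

M = (b−a)·f(3) = 4·(-95) = -380.

-380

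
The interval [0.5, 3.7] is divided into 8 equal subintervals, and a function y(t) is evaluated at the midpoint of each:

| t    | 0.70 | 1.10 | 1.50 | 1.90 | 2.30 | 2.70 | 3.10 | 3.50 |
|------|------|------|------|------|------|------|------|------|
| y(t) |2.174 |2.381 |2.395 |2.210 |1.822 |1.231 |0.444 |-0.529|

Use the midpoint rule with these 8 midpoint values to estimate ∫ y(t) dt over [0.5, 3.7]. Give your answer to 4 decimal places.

4.8512

h = 0.4, n = 8.
h·[y(m₁) + y(m₂) + y(m₃) + y(m₄) + y(m₅) + y(m₆) + y(m₇) + y(m₈)] = 0.4·(12.128) = 4.8512.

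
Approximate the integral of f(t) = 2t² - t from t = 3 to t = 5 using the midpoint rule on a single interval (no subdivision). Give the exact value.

56

M = (b−a)·f(4) = 2·(28) = 56.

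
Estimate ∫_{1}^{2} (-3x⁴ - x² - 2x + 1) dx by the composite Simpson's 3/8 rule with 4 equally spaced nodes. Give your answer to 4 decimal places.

-22.9444

h = (2 − 1)/3 = 0.333333.
Nodes x₀,…,x₃ = 1, 1.333333, 1.666667, 2.
f(x) = -3x⁴ - x² - 2x + 1: f₀=-5, f₁=-12.925926, f₂=-28.259259, f₃=-55.
(3h/8)·[f₀ + 3f₁ + 3f₂ + f₃] = 0.125·(-183.555556) = -22.9444.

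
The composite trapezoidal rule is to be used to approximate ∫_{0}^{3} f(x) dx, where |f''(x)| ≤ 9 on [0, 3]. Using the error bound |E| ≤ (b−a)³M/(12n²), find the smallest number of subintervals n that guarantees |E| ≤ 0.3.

Need 243/(12n²) ≤ 0.3.
n² ≥ 243/(12·0.3) = 67.5 ⇒ n ≥ 8.2158, so the smallest n is 9.

9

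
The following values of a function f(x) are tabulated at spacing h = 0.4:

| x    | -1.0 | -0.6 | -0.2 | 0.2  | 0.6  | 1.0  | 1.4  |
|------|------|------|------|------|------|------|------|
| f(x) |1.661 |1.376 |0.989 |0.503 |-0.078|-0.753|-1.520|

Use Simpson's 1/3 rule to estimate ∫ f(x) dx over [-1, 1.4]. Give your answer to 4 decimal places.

h = 0.4, n = 6.
(h/3)·[y₀ + 4y₁ + 2y₂ + 4y₃ + 2y₄ + 4y₅ + y₆] = 0.133333·(6.467) = 0.8623.

0.8623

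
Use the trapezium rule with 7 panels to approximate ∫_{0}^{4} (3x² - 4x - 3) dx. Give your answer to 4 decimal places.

20.6531

h = (4 − 0)/7 = 0.571429.
Nodes x₀,…,x₇ = 0, 0.571429, 1.142857, 1.714286, 2.285714, 2.857143, 3.428571, 4.
f(x) = 3x² - 4x - 3: f₀=-3, f₁=-4.306122, f₂=-3.653061, f₃=-1.040816, f₄=3.530612, f₅=10.061224, f₆=18.551020, f₇=29.
(h/2)·[f₀ + 2f₁ + 2f₂ + 2f₃ + 2f₄ + 2f₅ + 2f₆ + f₇] = 0.285714·(72.285714) = 20.6531.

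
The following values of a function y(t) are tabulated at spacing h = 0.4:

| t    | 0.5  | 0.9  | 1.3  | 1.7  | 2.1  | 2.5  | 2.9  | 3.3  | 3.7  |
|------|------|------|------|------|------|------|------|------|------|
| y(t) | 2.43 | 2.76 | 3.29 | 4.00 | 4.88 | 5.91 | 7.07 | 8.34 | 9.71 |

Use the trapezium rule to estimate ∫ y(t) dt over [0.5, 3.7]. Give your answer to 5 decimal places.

16.92800

h = 0.4, n = 8.
(h/2)·[y₀ + 2y₁ + 2y₂ + 2y₃ + 2y₄ + 2y₅ + 2y₆ + 2y₇ + y₈] = 0.2·(84.64) = 16.92800.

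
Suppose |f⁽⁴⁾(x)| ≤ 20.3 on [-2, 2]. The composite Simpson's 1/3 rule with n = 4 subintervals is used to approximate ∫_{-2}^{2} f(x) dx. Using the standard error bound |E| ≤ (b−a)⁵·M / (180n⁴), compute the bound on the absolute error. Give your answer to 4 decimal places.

|E| ≤ (4)⁵·20.3 / (180·4⁴) = 20787.2/46080 = 0.4511.

0.4511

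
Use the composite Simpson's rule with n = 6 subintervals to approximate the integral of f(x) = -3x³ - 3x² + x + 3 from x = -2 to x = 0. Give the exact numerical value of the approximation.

8

h = (0 − (-2))/6 = 0.333333.
Nodes x₀,…,x₆ = -2, -1.666667, -1.333333, -1, -0.666667, -0.333333, 0.
f(x) = -3x³ - 3x² + x + 3: f₀=13, f₁=6.888889, f₂=3.444444, f₃=2, f₄=1.888889, f₅=2.444444, f₆=3.
(h/3)·[f₀ + 4f₁ + 2f₂ + 4f₃ + 2f₄ + 4f₅ + f₆] = 0.111111·(72) = 8.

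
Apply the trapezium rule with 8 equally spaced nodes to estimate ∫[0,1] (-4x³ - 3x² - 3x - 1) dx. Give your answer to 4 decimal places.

-4.5306

h = (1 − 0)/7 = 0.142857.
Nodes x₀,…,x₇ = 0, 0.142857, 0.285714, 0.428571, 0.571429, 0.714286, 0.857143, 1.
f(x) = -4x³ - 3x² - 3x - 1: f₀=-1, f₁=-1.501458, f₂=-2.195335, f₃=-3.151603, f₄=-4.440233, f₅=-6.131195, f₆=-8.294461, f₇=-11.
(h/2)·[f₀ + 2f₁ + 2f₂ + 2f₃ + 2f₄ + 2f₅ + 2f₆ + f₇] = 0.071429·(-63.428571) = -4.5306.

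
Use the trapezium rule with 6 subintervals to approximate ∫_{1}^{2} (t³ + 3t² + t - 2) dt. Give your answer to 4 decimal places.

10.2847

h = (2 − 1)/6 = 0.166667.
Nodes t₀,…,t₆ = 1, 1.166667, 1.333333, 1.5, 1.666667, 1.833333, 2.
f(t) = t³ + 3t² + t - 2: f₀=3, f₁=4.837963, f₂=7.037037, f₃=9.625, f₄=12.629630, f₅=16.078704, f₆=20.
(h/2)·[f₀ + 2f₁ + 2f₂ + 2f₃ + 2f₄ + 2f₅ + f₆] = 0.083333·(123.416667) = 10.2847.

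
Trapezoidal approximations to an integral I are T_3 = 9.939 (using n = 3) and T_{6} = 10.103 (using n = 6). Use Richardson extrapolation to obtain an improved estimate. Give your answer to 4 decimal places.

R = (4·T_{6} − T_3) / 3 = (4·10.103 − 9.939)/3 = (30.473)/3 = 10.1577.

10.1577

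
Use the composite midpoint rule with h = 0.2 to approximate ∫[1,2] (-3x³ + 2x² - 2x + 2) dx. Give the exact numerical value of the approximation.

h = (2 − 1)/5 = 0.2.
Midpoints m₁,…,m₅ = 1.1, 1.3, 1.5, 1.7, 1.9.
f(m₁)=-1.773, f(m₂)=-3.811, f(m₃)=-6.625, f(m₄)=-10.359, f(m₅)=-15.157.
h·[f(m₁) + f(m₂) + f(m₃) + f(m₄) + f(m₅)] = 0.2·(-37.725) = -7.545.

-7.545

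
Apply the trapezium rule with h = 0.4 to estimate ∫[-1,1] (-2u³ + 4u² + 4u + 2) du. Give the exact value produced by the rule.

6.88

h = (1 − (-1))/5 = 0.4.
Nodes u₀,…,u₅ = -1, -0.6, -0.2, 0.2, 0.6, 1.
f(u) = -2u³ + 4u² + 4u + 2: f₀=4, f₁=1.472, f₂=1.376, f₃=2.944, f₄=5.408, f₅=8.
(h/2)·[f₀ + 2f₁ + 2f₂ + 2f₃ + 2f₄ + f₅] = 0.2·(34.4) = 6.88.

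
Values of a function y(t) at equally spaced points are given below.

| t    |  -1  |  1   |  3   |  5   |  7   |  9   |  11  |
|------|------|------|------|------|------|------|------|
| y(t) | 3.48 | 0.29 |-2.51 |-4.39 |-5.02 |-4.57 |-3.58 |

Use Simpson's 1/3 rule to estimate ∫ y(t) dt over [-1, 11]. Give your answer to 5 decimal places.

h = 2, n = 6.
(h/3)·[y₀ + 4y₁ + 2y₂ + 4y₃ + 2y₄ + 4y₅ + y₆] = 0.666667·(-49.84) = -33.22667.

-33.22667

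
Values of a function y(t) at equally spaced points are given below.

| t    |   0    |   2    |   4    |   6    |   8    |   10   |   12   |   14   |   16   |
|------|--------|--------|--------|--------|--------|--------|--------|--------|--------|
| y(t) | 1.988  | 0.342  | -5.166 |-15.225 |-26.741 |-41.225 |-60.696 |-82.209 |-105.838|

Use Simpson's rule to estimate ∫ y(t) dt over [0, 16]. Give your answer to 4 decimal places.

h = 2, n = 8.
(h/3)·[y₀ + 4y₁ + 2y₂ + 4y₃ + 2y₄ + 4y₅ + 2y₆ + 4y₇ + y₈] = 0.666667·(-842.324) = -561.5493.

-561.5493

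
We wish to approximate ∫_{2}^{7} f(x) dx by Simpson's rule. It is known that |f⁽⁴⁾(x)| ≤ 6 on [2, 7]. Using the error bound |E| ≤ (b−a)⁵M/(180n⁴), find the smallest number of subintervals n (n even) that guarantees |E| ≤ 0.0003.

26

Need 18750/(180n⁴) ≤ 0.0003.
n⁴ ≥ 18750/(180·0.0003) = 347222 ⇒ n ≥ 24.2746, so the smallest even n is 26. (n must be even for Simpson's rule.)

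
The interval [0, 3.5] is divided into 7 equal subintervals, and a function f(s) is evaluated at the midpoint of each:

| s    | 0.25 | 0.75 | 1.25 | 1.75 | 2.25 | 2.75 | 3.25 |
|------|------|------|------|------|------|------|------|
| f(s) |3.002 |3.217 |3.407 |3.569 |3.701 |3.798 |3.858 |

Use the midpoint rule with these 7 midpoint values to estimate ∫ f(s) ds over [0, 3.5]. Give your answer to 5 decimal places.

h = 0.5, n = 7.
h·[y(m₁) + y(m₂) + y(m₃) + y(m₄) + y(m₅) + y(m₆) + y(m₇)] = 0.5·(24.552) = 12.27600.

12.27600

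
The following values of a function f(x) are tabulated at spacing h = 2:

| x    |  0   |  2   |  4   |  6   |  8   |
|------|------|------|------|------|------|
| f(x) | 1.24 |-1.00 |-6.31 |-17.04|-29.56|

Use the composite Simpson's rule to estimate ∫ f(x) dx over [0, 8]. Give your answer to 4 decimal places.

h = 2, n = 4.
(h/3)·[y₀ + 4y₁ + 2y₂ + 4y₃ + y₄] = 0.666667·(-113.10) = -75.4000.

-75.4000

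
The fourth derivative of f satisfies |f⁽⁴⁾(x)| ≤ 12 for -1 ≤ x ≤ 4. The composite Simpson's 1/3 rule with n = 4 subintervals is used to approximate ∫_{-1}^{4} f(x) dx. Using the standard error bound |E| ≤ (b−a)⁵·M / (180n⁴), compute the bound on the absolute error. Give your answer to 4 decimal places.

0.8138

|E| ≤ (5)⁵·12 / (180·4⁴) = 37500/46080 = 0.8138.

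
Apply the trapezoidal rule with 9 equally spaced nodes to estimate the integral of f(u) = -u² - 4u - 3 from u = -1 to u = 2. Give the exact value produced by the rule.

-18.0703125

h = (2 − (-1))/8 = 0.375.
Nodes u₀,…,u₈ = -1, -0.625, -0.25, 0.125, 0.5, 0.875, 1.25, 1.625, 2.
f(u) = -u² - 4u - 3: f₀=0, f₁=-0.890625, f₂=-2.0625, f₃=-3.515625, f₄=-5.25, f₅=-7.265625, f₆=-9.5625, f₇=-12.140625, f₈=-15.
(h/2)·[f₀ + 2f₁ + 2f₂ + 2f₃ + 2f₄ + 2f₅ + 2f₆ + 2f₇ + f₈] = 0.1875·(-96.375) = -18.0703125.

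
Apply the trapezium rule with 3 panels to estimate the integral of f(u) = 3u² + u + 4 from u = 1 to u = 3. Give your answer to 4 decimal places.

h = (3 − 1)/3 = 0.666667.
Nodes u₀,…,u₃ = 1, 1.666667, 2.333333, 3.
f(u) = 3u² + u + 4: f₀=8, f₁=14, f₂=22.666667, f₃=34.
(h/2)·[f₀ + 2f₁ + 2f₂ + f₃] = 0.333333·(115.333333) = 38.4444.

38.4444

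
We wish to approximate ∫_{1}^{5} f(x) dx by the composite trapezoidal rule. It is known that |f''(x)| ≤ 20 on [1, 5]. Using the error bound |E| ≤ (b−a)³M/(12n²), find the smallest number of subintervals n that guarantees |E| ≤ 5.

5

Need 1280/(12n²) ≤ 5.
n² ≥ 1280/(12·5) = 21.3333 ⇒ n ≥ 4.6188, so the smallest n is 5.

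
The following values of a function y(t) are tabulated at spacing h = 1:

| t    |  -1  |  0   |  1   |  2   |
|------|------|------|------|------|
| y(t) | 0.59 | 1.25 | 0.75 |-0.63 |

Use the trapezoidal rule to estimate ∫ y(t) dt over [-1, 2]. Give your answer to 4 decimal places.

h = 1, n = 3.
(h/2)·[y₀ + 2y₁ + 2y₂ + y₃] = 0.5·(3.96) = 1.9800.

1.9800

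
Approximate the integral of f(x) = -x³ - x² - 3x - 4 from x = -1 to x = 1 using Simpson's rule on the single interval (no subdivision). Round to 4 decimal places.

S = (b−a)/6 · [f(-1) + 4f(0) + f(1)] = 0.333333·[(-1) + 4·(-4) + (-9)] = -8.6667.

-8.6667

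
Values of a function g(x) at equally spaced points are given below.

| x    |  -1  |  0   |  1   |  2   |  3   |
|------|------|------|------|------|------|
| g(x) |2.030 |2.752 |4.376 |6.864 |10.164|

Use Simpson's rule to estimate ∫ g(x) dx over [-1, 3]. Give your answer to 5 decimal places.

h = 1, n = 4.
(h/3)·[y₀ + 4y₁ + 2y₂ + 4y₃ + y₄] = 0.333333·(59.410) = 19.80333.

19.80333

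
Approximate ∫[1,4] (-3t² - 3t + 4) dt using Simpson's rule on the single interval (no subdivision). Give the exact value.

-73.5

S = (b−a)/6 · [f(1) + 4f(2.5) + f(4)] = 0.5·[(-2) + 4·(-22.25) + (-56)] = -73.5.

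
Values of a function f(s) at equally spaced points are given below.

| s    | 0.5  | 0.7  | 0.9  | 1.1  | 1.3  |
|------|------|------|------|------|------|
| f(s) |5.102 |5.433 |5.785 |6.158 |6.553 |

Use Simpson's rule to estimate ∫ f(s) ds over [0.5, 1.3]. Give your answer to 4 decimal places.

4.6393

h = 0.2, n = 4.
(h/3)·[y₀ + 4y₁ + 2y₂ + 4y₃ + y₄] = 0.066667·(69.589) = 4.6393.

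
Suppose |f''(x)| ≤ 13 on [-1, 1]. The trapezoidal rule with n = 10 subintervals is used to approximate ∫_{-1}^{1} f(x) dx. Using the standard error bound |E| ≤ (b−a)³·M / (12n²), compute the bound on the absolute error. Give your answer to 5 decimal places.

0.08667

|E| ≤ (2)³·13 / (12·10²) = 104/1200 = 0.08667.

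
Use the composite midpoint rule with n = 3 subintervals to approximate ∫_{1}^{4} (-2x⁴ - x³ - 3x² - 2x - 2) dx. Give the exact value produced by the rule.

h = (4 − 1)/3 = 1.
Midpoints m₁,…,m₃ = 1.5, 2.5, 3.5.
f(m₁)=-25.25, f(m₂)=-119.5, f(m₃)=-388.75.
h·[f(m₁) + f(m₂) + f(m₃)] = 1·(-533.5) = -533.5.

-533.5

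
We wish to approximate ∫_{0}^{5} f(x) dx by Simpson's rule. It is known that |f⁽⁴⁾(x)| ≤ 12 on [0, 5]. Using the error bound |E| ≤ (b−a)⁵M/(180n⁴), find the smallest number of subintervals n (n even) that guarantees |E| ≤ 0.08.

8

Need 37500/(180n⁴) ≤ 0.08.
n⁴ ≥ 37500/(180·0.08) = 2604.17 ⇒ n ≥ 7.1436, so the smallest even n is 8. (n must be even for Simpson's rule.)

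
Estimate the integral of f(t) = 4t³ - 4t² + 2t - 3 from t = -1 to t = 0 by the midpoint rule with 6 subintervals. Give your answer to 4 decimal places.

h = (0 − (-1))/6 = 0.166667.
Midpoints m₁,…,m₆ = -0.916667, -0.75, -0.583333, -0.416667, -0.25, -0.083333.
f(m₁)=-11.275463, f(m₂)=-8.4375, f(m₃)=-6.321759, f(m₄)=-4.817130, f(m₅)=-3.8125, f(m₆)=-3.196759.
h·[f(m₁) + f(m₂) + f(m₃) + f(m₄) + f(m₅) + f(m₆)] = 0.166667·(-37.861111) = -6.3102.

-6.3102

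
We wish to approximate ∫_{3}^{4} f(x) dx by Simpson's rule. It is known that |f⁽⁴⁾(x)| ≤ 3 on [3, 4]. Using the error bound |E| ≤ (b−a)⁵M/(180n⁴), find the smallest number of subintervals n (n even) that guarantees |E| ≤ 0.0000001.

22

Need 3/(180n⁴) ≤ 0.0000001.
n⁴ ≥ 3/(180·0.0000001) = 166667 ⇒ n ≥ 20.2052, so the smallest even n is 22. (n must be even for Simpson's rule.)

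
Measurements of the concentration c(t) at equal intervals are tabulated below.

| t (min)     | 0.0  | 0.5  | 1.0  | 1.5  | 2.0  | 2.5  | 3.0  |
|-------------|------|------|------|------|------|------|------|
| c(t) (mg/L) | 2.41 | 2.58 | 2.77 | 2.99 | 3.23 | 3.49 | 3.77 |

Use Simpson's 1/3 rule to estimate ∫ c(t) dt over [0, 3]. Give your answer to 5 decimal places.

9.07000

h = 0.5, n = 6.
(h/3)·[y₀ + 4y₁ + 2y₂ + 4y₃ + 2y₄ + 4y₅ + y₆] = 0.166667·(54.42) = 9.07000.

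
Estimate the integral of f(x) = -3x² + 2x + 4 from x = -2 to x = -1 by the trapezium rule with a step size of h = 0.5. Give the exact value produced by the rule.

-6.125

h = (-1 − (-2))/2 = 0.5.
Nodes x₀,…,x₂ = -2, -1.5, -1.
f(x) = -3x² + 2x + 4: f₀=-12, f₁=-5.75, f₂=-1.
(h/2)·[f₀ + 2f₁ + f₂] = 0.25·(-24.5) = -6.125.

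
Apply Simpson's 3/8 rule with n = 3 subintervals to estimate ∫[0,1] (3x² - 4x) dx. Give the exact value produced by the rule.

h = (1 − 0)/3 = 0.333333.
Nodes x₀,…,x₃ = 0, 0.333333, 0.666667, 1.
f(x) = 3x² - 4x: f₀=0, f₁=-1, f₂=-1.333333, f₃=-1.
(3h/8)·[f₀ + 3f₁ + 3f₂ + f₃] = 0.125·(-8) = -1.

-1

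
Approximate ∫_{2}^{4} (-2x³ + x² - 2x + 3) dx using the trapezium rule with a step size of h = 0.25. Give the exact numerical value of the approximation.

-107.6875

h = (4 − 2)/8 = 0.25.
Nodes x₀,…,x₈ = 2, 2.25, 2.5, 2.75, 3, 3.25, 3.5, 3.75, 4.
f(x) = -2x³ + x² - 2x + 3: f₀=-13, f₁=-19.21875, f₂=-27, f₃=-36.53125, f₄=-48, f₅=-61.59375, f₆=-77.5, f₇=-95.90625, f₈=-117.
(h/2)·[f₀ + 2f₁ + 2f₂ + 2f₃ + 2f₄ + 2f₅ + 2f₆ + 2f₇ + f₈] = 0.125·(-861.5) = -107.6875.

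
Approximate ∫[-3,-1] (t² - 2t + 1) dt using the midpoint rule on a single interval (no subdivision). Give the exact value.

M = (b−a)·f(-2) = 2·(9) = 18.

18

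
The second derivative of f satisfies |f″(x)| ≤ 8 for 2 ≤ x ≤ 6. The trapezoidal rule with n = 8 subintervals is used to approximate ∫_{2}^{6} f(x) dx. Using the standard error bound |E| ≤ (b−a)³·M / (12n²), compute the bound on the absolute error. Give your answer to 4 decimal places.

|E| ≤ (4)³·8 / (12·8²) = 512/768 = 0.6667.

0.6667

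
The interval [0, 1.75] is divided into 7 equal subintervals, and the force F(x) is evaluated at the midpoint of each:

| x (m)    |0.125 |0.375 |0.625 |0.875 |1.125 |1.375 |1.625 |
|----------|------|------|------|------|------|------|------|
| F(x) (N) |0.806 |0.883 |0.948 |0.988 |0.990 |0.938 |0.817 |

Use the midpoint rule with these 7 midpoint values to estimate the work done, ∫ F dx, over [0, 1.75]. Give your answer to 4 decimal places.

h = 0.25, n = 7.
h·[y(m₁) + y(m₂) + y(m₃) + y(m₄) + y(m₅) + y(m₆) + y(m₇)] = 0.25·(6.370) = 1.5925.

1.5925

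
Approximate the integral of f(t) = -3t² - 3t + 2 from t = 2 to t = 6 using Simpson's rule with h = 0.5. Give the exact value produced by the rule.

h = (6 − 2)/8 = 0.5.
Nodes t₀,…,t₈ = 2, 2.5, 3, 3.5, 4, 4.5, 5, 5.5, 6.
f(t) = -3t² - 3t + 2: f₀=-16, f₁=-24.25, f₂=-34, f₃=-45.25, f₄=-58, f₅=-72.25, f₆=-88, f₇=-105.25, f₈=-124.
(h/3)·[f₀ + 4f₁ + 2f₂ + 4f₃ + 2f₄ + 4f₅ + 2f₆ + 4f₇ + f₈] = 0.166667·(-1488) = -248.

-248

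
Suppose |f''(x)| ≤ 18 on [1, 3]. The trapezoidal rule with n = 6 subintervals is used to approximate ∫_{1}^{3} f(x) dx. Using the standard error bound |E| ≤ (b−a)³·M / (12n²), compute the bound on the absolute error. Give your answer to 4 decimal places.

|E| ≤ (2)³·18 / (12·6²) = 144/432 = 0.3333.

0.3333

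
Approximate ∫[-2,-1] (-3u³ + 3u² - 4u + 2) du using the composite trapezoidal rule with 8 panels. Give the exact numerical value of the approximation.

h = (-1 − (-2))/8 = 0.125.
Nodes u₀,…,u₈ = -2, -1.875, -1.75, -1.625, -1.5, -1.375, -1.25, -1.125, -1.
f(u) = -3u³ + 3u² - 4u + 2: f₀=46, f₁=39.822265625, f₂=34.265625, f₃=29.294921875, f₄=24.875, f₅=20.970703125, f₆=17.546875, f₇=14.568359375, f₈=12.
(h/2)·[f₀ + 2f₁ + 2f₂ + 2f₃ + 2f₄ + 2f₅ + 2f₆ + 2f₇ + f₈] = 0.0625·(420.6875) = 26.29296875.

26.29296875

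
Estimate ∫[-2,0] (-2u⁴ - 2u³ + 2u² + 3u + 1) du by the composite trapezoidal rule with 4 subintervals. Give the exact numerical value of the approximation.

h = (0 − (-2))/4 = 0.5.
Nodes u₀,…,u₄ = -2, -1.5, -1, -0.5, 0.
f(u) = -2u⁴ - 2u³ + 2u² + 3u + 1: f₀=-13, f₁=-2.375, f₂=0, f₃=0.125, f₄=1.
(h/2)·[f₀ + 2f₁ + 2f₂ + 2f₃ + f₄] = 0.25·(-16.5) = -4.125.

-4.125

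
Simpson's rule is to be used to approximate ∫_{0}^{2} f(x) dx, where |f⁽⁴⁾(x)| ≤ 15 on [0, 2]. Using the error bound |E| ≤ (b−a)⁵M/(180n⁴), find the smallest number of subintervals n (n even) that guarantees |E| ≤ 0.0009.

Need 480/(180n⁴) ≤ 0.0009.
n⁴ ≥ 480/(180·0.0009) = 2962.96 ⇒ n ≥ 7.3779, so the smallest even n is 8. (n must be even for Simpson's rule.)

8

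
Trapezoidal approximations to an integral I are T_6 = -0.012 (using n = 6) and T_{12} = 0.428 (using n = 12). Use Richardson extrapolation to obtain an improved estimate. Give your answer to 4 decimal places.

R = (4·T_{12} − T_6) / 3 = (4·0.428 − (-0.012))/3 = (1.724)/3 = 0.5747.

0.5747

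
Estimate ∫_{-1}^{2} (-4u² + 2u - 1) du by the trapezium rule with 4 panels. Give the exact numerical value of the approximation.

-13.125

h = (2 − (-1))/4 = 0.75.
Nodes u₀,…,u₄ = -1, -0.25, 0.5, 1.25, 2.
f(u) = -4u² + 2u - 1: f₀=-7, f₁=-1.75, f₂=-1, f₃=-4.75, f₄=-13.
(h/2)·[f₀ + 2f₁ + 2f₂ + 2f₃ + f₄] = 0.375·(-35) = -13.125.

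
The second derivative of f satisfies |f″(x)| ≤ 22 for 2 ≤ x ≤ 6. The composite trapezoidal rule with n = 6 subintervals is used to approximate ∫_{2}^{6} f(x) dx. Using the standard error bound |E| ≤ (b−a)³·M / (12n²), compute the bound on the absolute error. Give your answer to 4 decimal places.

3.2593

|E| ≤ (4)³·22 / (12·6²) = 1408/432 = 3.2593.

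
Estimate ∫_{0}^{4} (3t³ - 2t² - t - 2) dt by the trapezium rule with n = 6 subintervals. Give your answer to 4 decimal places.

138.0741

h = (4 − 0)/6 = 0.666667.
Nodes t₀,…,t₆ = 0, 0.666667, 1.333333, 2, 2.666667, 3.333333, 4.
f(t) = 3t³ - 2t² - t - 2: f₀=-2, f₁=-2.666667, f₂=0.222222, f₃=12, f₄=38, f₅=83.555556, f₆=154.
(h/2)·[f₀ + 2f₁ + 2f₂ + 2f₃ + 2f₄ + 2f₅ + f₆] = 0.333333·(414.222222) = 138.0741.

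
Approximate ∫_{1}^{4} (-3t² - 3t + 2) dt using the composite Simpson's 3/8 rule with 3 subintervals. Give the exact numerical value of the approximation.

-79.5

h = (4 − 1)/3 = 1.
Nodes t₀,…,t₃ = 1, 2, 3, 4.
f(t) = -3t² - 3t + 2: f₀=-4, f₁=-16, f₂=-34, f₃=-58.
(3h/8)·[f₀ + 3f₁ + 3f₂ + f₃] = 0.375·(-212) = -79.5.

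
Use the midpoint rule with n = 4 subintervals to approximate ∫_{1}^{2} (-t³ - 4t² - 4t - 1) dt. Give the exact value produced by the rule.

h = (2 − 1)/4 = 0.25.
Midpoints m₁,…,m₄ = 1.125, 1.375, 1.625, 1.875.
f(m₁)=-11.986328125, f(m₂)=-16.662109375, f(m₃)=-22.353515625, f(m₄)=-29.154296875.
h·[f(m₁) + f(m₂) + f(m₃) + f(m₄)] = 0.25·(-80.15625) = -20.0390625.

-20.0390625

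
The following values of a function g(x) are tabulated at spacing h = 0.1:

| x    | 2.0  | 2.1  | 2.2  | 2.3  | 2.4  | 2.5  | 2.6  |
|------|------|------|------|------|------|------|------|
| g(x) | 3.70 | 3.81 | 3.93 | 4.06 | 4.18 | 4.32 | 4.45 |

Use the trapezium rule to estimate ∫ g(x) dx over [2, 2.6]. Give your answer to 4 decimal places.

h = 0.1, n = 6.
(h/2)·[y₀ + 2y₁ + 2y₂ + 2y₃ + 2y₄ + 2y₅ + y₆] = 0.05·(48.75) = 2.4375.

2.4375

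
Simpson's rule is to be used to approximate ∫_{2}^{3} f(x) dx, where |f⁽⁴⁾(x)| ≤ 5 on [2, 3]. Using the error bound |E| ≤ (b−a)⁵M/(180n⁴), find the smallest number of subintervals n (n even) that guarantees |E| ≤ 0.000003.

Need 5/(180n⁴) ≤ 0.000003.
n⁴ ≥ 5/(180·0.000003) = 9259.26 ⇒ n ≥ 9.8094, so the smallest even n is 10. (n must be even for Simpson's rule.)

10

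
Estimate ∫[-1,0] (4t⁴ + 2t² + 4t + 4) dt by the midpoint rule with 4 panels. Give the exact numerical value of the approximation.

3.4150390625

h = (0 − (-1))/4 = 0.25.
Midpoints m₁,…,m₄ = -0.875, -0.625, -0.375, -0.125.
f(m₁)=4.3759765625, f(m₂)=2.8916015625, f(m₃)=2.8603515625, f(m₄)=3.5322265625.
h·[f(m₁) + f(m₂) + f(m₃) + f(m₄)] = 0.25·(13.66015625) = 3.4150390625.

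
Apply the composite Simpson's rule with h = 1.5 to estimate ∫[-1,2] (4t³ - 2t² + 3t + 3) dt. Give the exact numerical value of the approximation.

h = (2 − (-1))/2 = 1.5.
Nodes t₀,…,t₂ = -1, 0.5, 2.
f(t) = 4t³ - 2t² + 3t + 3: f₀=-6, f₁=4.5, f₂=33.
(h/3)·[f₀ + 4f₁ + f₂] = 0.5·(45) = 22.5.

22.5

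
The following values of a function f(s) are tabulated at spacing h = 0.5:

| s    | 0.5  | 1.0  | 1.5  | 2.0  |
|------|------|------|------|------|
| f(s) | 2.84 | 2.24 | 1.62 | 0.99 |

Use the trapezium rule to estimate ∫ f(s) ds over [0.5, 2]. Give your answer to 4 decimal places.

2.8875

h = 0.5, n = 3.
(h/2)·[y₀ + 2y₁ + 2y₂ + y₃] = 0.25·(11.55) = 2.8875.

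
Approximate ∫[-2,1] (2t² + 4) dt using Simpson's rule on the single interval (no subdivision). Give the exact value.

S = (b−a)/6 · [f(-2) + 4f(-0.5) + f(1)] = 0.5·[12 + 4·4.5 + 6] = 18.

18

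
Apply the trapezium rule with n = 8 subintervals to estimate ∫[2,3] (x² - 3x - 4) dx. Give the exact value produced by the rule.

-5.1640625

h = (3 − 2)/8 = 0.125.
Nodes x₀,…,x₈ = 2, 2.125, 2.25, 2.375, 2.5, 2.625, 2.75, 2.875, 3.
f(x) = x² - 3x - 4: f₀=-6, f₁=-5.859375, f₂=-5.6875, f₃=-5.484375, f₄=-5.25, f₅=-4.984375, f₆=-4.6875, f₇=-4.359375, f₈=-4.
(h/2)·[f₀ + 2f₁ + 2f₂ + 2f₃ + 2f₄ + 2f₅ + 2f₆ + 2f₇ + f₈] = 0.0625·(-82.625) = -5.1640625.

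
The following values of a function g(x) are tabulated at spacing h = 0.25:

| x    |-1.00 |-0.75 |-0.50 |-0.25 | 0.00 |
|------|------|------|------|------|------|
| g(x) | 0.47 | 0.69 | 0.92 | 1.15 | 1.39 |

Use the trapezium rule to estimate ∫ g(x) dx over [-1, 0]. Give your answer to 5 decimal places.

h = 0.25, n = 4.
(h/2)·[y₀ + 2y₁ + 2y₂ + 2y₃ + y₄] = 0.125·(7.38) = 0.92250.

0.92250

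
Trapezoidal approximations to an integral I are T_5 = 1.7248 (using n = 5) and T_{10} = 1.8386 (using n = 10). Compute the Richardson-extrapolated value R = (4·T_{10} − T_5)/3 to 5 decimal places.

R = (4·T_{10} − T_5) / 3 = (4·1.8386 − 1.7248)/3 = (5.6296)/3 = 1.87653.

1.87653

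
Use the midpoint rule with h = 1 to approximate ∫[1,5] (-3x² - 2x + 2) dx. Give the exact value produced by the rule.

h = (5 − 1)/4 = 1.
Midpoints m₁,…,m₄ = 1.5, 2.5, 3.5, 4.5.
f(m₁)=-7.75, f(m₂)=-21.75, f(m₃)=-41.75, f(m₄)=-67.75.
h·[f(m₁) + f(m₂) + f(m₃) + f(m₄)] = 1·(-139) = -139.

-139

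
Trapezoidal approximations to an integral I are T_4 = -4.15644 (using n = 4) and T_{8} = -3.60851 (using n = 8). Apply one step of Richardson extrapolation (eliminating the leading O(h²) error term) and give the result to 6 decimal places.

R = (4·T_{8} − T_4) / 3 = (4·(-3.60851) − (-4.15644))/3 = (-10.27760)/3 = -3.425867.

-3.425867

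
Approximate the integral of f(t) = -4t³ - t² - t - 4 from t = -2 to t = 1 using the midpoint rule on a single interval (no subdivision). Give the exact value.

M = (b−a)·f(-0.5) = 3·(-3.25) = -9.75.

-9.75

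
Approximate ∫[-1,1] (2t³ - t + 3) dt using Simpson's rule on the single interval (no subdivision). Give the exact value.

6

S = (b−a)/6 · [f(-1) + 4f(0) + f(1)] = 0.333333·[2 + 4·3 + 4] = 6.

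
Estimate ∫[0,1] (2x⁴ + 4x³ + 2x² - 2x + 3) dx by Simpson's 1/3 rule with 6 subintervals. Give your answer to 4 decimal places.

h = (1 − 0)/6 = 0.166667.
Nodes x₀,…,x₆ = 0, 0.166667, 0.333333, 0.5, 0.666667, 0.833333, 1.
f(x) = 2x⁴ + 4x³ + 2x² - 2x + 3: f₀=3, f₁=2.742284, f₂=2.728395, f₃=3.125, f₄=4.135802, f₅=6.001543, f₆=9.
(h/3)·[f₀ + 4f₁ + 2f₂ + 4f₃ + 2f₄ + 4f₅ + f₆] = 0.055556·(73.203704) = 4.0669.

4.0669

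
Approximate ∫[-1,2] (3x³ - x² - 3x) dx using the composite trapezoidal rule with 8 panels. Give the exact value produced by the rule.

h = (2 − (-1))/8 = 0.375.
Nodes x₀,…,x₈ = -1, -0.625, -0.25, 0.125, 0.5, 0.875, 1.25, 1.625, 2.
f(x) = 3x³ - x² - 3x: f₀=-1, f₁=0.751953125, f₂=0.640625, f₃=-0.384765625, f₄=-1.375, f₅=-1.380859375, f₆=0.546875, f₇=5.357421875, f₈=14.
(h/2)·[f₀ + 2f₁ + 2f₂ + 2f₃ + 2f₄ + 2f₅ + 2f₆ + 2f₇ + f₈] = 0.1875·(21.3125) = 3.99609375.

3.99609375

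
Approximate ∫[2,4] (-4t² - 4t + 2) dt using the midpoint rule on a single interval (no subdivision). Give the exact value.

-92

M = (b−a)·f(3) = 2·(-46) = -92.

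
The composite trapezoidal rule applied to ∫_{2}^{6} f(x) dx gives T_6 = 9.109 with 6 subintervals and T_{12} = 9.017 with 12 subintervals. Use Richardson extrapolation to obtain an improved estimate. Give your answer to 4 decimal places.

R = (4·T_{12} − T_6) / 3 = (4·9.017 − 9.109)/3 = (26.959)/3 = 8.9863.

8.9863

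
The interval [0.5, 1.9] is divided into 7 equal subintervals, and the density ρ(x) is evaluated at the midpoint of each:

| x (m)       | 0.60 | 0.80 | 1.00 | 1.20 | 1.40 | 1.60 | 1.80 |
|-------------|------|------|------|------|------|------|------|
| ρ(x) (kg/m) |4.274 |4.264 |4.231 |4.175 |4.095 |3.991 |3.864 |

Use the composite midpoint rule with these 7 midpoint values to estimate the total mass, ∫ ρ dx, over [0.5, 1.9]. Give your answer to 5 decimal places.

h = 0.2, n = 7.
h·[y(m₁) + y(m₂) + y(m₃) + y(m₄) + y(m₅) + y(m₆) + y(m₇)] = 0.2·(28.894) = 5.77880.

5.77880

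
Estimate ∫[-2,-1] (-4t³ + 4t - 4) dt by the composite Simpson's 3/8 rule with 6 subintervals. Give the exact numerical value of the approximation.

5

h = (-1 − (-2))/6 = 0.166667.
Nodes t₀,…,t₆ = -2, -1.833333, -1.666667, -1.5, -1.333333, -1.166667, -1.
f(t) = -4t³ + 4t - 4: f₀=20, f₁=13.314815, f₂=7.851852, f₃=3.5, f₄=0.148148, f₅=-2.314815, f₆=-4.
(3h/8)·[f₀ + 3f₁ + 3f₂ + 2f₃ + 3f₄ + 3f₅ + f₆] = 0.0625·(80) = 5.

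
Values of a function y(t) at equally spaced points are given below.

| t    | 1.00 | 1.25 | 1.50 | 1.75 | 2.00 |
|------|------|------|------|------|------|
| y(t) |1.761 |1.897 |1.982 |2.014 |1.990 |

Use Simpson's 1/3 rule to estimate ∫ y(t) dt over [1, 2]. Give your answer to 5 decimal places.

h = 0.25, n = 4.
(h/3)·[y₀ + 4y₁ + 2y₂ + 4y₃ + y₄] = 0.083333·(23.359) = 1.94658.

1.94658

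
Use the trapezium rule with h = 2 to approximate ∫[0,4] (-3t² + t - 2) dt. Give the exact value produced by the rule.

-72

h = (4 − 0)/2 = 2.
Nodes t₀,…,t₂ = 0, 2, 4.
f(t) = -3t² + t - 2: f₀=-2, f₁=-12, f₂=-46.
(h/2)·[f₀ + 2f₁ + f₂] = 1·(-72) = -72.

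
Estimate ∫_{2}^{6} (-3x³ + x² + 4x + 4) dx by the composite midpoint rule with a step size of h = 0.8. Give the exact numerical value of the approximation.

h = (6 − 2)/5 = 0.8.
Midpoints m₁,…,m₅ = 2.4, 3.2, 4, 4.8, 5.6.
f(m₁)=-22.112, f(m₂)=-71.264, f(m₃)=-156, f(m₄)=-285.536, f(m₅)=-469.088.
h·[f(m₁) + f(m₂) + f(m₃) + f(m₄) + f(m₅)] = 0.8·(-1004) = -803.2.

-803.2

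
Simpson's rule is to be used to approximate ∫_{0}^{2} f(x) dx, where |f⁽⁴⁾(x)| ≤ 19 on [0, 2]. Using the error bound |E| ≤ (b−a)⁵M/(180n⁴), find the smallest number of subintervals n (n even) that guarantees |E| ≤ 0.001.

Need 608/(180n⁴) ≤ 0.001.
n⁴ ≥ 608/(180·0.001) = 3377.78 ⇒ n ≥ 7.6236, so the smallest even n is 8. (n must be even for Simpson's rule.)

8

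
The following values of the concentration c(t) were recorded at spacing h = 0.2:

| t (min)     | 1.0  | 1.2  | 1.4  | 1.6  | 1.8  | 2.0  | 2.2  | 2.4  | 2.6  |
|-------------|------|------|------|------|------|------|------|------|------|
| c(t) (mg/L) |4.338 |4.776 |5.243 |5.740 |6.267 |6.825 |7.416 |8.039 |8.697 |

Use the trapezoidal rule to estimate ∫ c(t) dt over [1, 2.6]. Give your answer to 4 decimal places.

h = 0.2, n = 8.
(h/2)·[y₀ + 2y₁ + 2y₂ + 2y₃ + 2y₄ + 2y₅ + 2y₆ + 2y₇ + y₈] = 0.1·(101.647) = 10.1647.

10.1647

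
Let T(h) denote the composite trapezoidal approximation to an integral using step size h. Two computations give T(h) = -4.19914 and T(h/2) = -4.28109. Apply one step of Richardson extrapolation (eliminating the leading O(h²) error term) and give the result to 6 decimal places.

-4.308407

R = (4·T(h/2) − T(h)) / 3 = (4·(-4.28109) − (-4.19914))/3 = (-12.92522)/3 = -4.308407.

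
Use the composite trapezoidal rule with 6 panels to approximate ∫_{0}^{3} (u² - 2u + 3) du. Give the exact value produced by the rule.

9.125

h = (3 − 0)/6 = 0.5.
Nodes u₀,…,u₆ = 0, 0.5, 1, 1.5, 2, 2.5, 3.
f(u) = u² - 2u + 3: f₀=3, f₁=2.25, f₂=2, f₃=2.25, f₄=3, f₅=4.25, f₆=6.
(h/2)·[f₀ + 2f₁ + 2f₂ + 2f₃ + 2f₄ + 2f₅ + f₆] = 0.25·(36.5) = 9.125.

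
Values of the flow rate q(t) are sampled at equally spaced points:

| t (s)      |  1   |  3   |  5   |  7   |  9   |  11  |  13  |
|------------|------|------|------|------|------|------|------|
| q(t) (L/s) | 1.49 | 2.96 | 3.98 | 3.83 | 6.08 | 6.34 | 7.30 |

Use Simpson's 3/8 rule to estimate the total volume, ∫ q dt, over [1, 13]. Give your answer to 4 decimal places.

55.8975

h = 2, n = 6.
(3h/8)·[y₀ + 3y₁ + 3y₂ + 2y₃ + 3y₄ + 3y₅ + y₆] = 0.75·(74.53) = 55.8975.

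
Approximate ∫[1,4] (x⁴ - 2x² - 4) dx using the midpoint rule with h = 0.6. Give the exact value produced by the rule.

h = (4 − 1)/5 = 0.6.
Midpoints m₁,…,m₅ = 1.3, 1.9, 2.5, 3.1, 3.7.
f(m₁)=-4.5239, f(m₂)=1.8121, f(m₃)=22.5625, f(m₄)=69.1321, f(m₅)=156.0361.
h·[f(m₁) + f(m₂) + f(m₃) + f(m₄) + f(m₅)] = 0.6·(245.0189) = 147.01134.

147.01134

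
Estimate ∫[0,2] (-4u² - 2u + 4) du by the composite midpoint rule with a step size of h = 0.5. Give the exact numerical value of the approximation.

-6.5

h = (2 − 0)/4 = 0.5.
Midpoints m₁,…,m₄ = 0.25, 0.75, 1.25, 1.75.
f(m₁)=3.25, f(m₂)=0.25, f(m₃)=-4.75, f(m₄)=-11.75.
h·[f(m₁) + f(m₂) + f(m₃) + f(m₄)] = 0.5·(-13) = -6.5.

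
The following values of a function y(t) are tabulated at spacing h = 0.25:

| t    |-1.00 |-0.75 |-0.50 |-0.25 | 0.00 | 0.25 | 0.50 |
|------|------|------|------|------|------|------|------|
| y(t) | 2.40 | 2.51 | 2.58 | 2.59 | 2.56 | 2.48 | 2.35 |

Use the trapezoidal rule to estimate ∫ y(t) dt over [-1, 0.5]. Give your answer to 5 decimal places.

h = 0.25, n = 6.
(h/2)·[y₀ + 2y₁ + 2y₂ + 2y₃ + 2y₄ + 2y₅ + y₆] = 0.125·(30.19) = 3.77375.

3.77375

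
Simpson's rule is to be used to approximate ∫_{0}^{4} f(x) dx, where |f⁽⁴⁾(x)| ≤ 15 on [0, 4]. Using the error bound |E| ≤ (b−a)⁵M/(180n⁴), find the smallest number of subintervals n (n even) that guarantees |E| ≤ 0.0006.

20

Need 15360/(180n⁴) ≤ 0.0006.
n⁴ ≥ 15360/(180·0.0006) = 142222 ⇒ n ≥ 19.4197, so the smallest even n is 20. (n must be even for Simpson's rule.)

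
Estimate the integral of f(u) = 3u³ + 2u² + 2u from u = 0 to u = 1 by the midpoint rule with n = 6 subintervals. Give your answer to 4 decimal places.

2.4016

h = (1 − 0)/6 = 0.166667.
Midpoints m₁,…,m₆ = 0.083333, 0.25, 0.416667, 0.583333, 0.75, 0.916667.
f(m₁)=0.182292, f(m₂)=0.671875, f(m₃)=1.397569, f(m₄)=2.442708, f(m₅)=3.890625, f(m₆)=5.824653.
h·[f(m₁) + f(m₂) + f(m₃) + f(m₄) + f(m₅) + f(m₆)] = 0.166667·(14.409722) = 2.4016.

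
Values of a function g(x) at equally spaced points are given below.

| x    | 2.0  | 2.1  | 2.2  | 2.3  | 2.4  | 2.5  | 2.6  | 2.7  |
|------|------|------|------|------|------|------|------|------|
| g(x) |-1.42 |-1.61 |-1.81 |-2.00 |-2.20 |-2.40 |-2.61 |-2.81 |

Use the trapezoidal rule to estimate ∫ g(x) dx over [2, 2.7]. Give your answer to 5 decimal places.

h = 0.1, n = 7.
(h/2)·[y₀ + 2y₁ + 2y₂ + 2y₃ + 2y₄ + 2y₅ + 2y₆ + y₇] = 0.05·(-29.49) = -1.47450.

-1.47450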